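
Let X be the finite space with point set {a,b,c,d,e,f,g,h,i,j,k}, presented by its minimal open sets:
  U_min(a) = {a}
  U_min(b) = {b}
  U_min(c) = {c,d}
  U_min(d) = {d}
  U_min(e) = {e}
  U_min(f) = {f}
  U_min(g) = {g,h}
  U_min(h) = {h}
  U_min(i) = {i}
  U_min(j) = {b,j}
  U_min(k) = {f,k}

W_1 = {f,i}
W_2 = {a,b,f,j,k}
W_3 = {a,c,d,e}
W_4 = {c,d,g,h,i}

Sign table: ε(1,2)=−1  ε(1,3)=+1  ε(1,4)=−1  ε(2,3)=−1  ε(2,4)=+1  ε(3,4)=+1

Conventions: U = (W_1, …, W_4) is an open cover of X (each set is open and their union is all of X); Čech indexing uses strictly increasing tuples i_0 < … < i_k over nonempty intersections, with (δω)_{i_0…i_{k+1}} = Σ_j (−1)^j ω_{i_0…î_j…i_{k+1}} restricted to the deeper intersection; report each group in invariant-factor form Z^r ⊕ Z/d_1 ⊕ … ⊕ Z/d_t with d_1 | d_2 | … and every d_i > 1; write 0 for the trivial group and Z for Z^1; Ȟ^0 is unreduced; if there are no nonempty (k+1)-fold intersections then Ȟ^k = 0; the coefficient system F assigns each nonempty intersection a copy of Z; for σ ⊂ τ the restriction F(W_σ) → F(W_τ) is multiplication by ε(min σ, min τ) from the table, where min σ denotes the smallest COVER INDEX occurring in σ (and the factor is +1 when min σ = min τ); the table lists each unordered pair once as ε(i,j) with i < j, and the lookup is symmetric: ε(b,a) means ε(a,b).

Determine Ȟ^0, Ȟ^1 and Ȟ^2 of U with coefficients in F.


nonempty intersections:
  W12={f} W14={i} W23={a} W34={c,d}
C dims 4,4; δ0: rk 4, SNF 1^3·2
Ȟ^0: (4−4)−0=0 ⇒ 0
Ȟ^1: (4−0)−4=0 plus torsion [2] ⇒ Z/2
Ȟ^2: (0−0)−0=0 ⇒ 0

Ȟ^0 ≅ 0; Ȟ^1 ≅ Z/2; Ȟ^2 ≅ 0


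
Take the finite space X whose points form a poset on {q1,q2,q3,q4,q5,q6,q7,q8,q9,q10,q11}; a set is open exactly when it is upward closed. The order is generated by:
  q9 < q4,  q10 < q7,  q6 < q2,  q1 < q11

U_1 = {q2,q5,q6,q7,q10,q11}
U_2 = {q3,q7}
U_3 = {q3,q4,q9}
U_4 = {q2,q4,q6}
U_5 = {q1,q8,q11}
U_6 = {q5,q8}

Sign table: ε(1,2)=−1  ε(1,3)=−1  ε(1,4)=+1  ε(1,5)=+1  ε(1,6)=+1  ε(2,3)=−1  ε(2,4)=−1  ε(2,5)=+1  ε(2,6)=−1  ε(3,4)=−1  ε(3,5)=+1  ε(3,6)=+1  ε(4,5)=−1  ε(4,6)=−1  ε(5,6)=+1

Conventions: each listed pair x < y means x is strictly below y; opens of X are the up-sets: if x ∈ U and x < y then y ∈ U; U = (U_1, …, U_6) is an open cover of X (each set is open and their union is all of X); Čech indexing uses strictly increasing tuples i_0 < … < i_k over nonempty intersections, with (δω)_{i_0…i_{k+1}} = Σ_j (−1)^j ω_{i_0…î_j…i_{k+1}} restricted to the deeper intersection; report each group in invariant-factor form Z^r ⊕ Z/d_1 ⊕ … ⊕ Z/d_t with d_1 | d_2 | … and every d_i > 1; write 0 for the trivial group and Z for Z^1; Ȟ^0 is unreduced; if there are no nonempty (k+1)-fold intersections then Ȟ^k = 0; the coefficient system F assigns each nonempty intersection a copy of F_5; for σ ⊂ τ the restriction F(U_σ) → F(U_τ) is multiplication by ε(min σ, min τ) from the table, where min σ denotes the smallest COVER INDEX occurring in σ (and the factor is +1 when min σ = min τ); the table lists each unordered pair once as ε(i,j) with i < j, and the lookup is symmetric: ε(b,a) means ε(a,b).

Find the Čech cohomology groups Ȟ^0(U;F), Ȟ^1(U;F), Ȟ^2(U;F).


nonempty intersections:
  U12={q7} U14={q2,q6} U15={q11} U16={q5} U23={q3} U34={q4} U56={q8}
C dims 6,7; δ0: rk_F5 6
Ȟ^0: (6−6)−0=0 ⇒ 0
Ȟ^1: (7−0)−6=1 ⇒ Z/5
Ȟ^2: (0−0)−0=0 ⇒ 0

Ȟ^0 = 0, Ȟ^1 = Z/5 and Ȟ^2 = 0


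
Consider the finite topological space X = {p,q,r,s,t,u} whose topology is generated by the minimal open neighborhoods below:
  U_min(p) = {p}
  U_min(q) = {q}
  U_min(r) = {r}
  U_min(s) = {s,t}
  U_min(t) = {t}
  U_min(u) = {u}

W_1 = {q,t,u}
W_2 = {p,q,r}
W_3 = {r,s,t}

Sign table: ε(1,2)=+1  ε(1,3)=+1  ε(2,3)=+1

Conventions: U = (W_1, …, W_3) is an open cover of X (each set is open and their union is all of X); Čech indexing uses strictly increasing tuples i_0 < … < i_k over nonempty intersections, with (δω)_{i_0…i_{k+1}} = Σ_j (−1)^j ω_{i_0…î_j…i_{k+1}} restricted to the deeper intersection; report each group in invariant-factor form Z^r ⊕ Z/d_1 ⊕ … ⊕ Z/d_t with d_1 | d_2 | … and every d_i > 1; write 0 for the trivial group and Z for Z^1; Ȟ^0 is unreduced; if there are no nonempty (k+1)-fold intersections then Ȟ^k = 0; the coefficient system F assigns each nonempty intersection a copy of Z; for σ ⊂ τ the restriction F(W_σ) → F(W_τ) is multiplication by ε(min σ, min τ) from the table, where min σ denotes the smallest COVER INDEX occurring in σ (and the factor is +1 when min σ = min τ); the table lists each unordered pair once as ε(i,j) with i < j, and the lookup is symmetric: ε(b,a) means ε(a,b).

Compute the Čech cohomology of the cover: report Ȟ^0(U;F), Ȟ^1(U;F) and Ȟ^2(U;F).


Ȟ^0 = Z; Ȟ^1 = Z; Ȟ^2 = 0

nonempty intersections:
  W12={q} W13={t} W23={r}
C dims 3,3; δ0: rk 2, SNF 1^2
Ȟ^0: (3−2)−0=1 ⇒ Z
Ȟ^1: (3−0)−2=1 ⇒ Z
Ȟ^2: (0−0)−0=0 ⇒ 0


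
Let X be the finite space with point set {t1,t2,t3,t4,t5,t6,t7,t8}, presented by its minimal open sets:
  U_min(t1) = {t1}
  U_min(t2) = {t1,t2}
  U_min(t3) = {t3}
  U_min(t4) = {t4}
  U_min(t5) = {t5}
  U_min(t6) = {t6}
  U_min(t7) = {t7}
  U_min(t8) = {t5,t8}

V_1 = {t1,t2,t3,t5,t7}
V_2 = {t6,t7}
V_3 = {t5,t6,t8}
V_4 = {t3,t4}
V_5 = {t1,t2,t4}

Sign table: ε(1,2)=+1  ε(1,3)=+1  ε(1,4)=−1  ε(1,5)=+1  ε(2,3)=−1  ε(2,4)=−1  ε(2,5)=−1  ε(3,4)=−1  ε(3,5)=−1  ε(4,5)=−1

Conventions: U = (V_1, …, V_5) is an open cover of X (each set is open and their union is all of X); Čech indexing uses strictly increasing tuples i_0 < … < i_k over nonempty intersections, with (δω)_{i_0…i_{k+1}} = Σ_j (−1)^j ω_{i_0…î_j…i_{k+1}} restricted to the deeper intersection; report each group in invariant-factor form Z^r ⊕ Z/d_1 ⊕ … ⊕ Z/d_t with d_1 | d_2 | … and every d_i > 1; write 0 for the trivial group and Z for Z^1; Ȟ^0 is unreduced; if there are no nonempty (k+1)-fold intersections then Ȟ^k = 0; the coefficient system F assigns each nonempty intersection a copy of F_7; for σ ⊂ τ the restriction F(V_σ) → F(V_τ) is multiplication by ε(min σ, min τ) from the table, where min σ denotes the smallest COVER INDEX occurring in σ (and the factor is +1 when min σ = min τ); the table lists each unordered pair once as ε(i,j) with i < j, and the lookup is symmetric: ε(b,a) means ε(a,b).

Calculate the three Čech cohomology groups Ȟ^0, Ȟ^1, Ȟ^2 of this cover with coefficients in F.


intersection data:
  V12={t7} V13={t5} V14={t3} V15={t1,t2} V23={t6} V45={t4}
C dims 5,6; δ0: rk_F7 5
Ȟ^0 = (5 − 5) − 0 = 0, so Ȟ^0 ≅ 0
Ȟ^1 = (6 − 0) − 5 = 1, so Ȟ^1 ≅ Z/7
Ȟ^2 = (0 − 0) − 0 = 0, so Ȟ^2 ≅ 0

Ȟ^0(U;F) ≅ 0, Ȟ^1(U;F) ≅ Z/7, Ȟ^2(U;F) ≅ 0


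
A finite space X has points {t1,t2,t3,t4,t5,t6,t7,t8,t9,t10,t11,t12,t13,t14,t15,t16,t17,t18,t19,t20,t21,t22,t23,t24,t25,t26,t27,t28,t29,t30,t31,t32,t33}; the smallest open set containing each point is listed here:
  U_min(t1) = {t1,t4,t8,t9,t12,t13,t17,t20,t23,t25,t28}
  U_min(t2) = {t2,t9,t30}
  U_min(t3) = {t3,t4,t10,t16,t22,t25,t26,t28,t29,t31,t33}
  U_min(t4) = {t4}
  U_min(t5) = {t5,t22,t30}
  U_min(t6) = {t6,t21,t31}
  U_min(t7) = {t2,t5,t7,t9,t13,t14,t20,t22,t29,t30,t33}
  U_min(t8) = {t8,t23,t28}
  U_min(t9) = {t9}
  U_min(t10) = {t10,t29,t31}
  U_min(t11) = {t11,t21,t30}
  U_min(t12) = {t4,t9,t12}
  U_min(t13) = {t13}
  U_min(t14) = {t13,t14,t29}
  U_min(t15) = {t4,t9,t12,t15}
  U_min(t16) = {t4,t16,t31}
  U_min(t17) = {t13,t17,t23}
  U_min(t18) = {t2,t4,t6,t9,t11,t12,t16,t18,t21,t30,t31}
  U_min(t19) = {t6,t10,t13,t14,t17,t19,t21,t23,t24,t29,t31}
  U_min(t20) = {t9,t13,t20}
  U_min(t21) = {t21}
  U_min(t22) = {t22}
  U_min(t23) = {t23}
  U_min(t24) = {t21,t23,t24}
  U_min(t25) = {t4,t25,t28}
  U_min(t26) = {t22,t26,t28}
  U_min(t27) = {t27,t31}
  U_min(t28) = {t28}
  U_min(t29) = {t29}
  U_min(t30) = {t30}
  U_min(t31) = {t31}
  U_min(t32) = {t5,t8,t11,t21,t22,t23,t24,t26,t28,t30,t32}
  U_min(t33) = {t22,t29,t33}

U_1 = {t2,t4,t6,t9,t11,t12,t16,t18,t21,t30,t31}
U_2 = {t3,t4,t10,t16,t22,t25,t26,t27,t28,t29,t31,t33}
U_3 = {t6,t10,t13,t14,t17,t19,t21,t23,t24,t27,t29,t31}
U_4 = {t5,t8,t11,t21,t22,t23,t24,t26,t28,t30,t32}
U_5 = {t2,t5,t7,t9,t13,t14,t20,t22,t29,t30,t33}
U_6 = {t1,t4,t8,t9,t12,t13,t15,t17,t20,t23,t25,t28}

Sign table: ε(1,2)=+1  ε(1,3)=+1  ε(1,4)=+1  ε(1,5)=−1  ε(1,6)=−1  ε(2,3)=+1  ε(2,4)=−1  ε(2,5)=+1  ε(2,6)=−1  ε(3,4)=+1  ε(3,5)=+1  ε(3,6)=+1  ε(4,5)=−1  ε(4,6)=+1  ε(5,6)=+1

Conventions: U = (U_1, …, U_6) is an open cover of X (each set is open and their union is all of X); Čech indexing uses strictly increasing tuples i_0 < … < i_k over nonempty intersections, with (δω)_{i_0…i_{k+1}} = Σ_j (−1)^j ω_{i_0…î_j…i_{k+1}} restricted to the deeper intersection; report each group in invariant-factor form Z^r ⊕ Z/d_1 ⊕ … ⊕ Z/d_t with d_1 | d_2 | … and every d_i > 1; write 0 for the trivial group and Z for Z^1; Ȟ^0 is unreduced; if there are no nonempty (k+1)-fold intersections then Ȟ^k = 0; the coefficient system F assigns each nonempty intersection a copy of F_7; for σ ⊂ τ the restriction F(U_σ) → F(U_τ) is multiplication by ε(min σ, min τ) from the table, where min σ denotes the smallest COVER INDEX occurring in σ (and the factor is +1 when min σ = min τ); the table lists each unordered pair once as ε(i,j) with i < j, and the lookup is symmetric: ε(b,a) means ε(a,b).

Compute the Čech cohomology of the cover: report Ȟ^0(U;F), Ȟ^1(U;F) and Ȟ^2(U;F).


Ȟ^0 ≅ 0,  Ȟ^1 ≅ 0,  Ȟ^2 ≅ Z/7

nerve of the cover:
  U12={t4,t16,t31} U13={t6,t21,t31} U14={t11,t21,t30} U15={t2,t9,t30} U16={t4,t9,t12} U23={t10,t27,t29,t31} U24={t22,t26,t28} U25={t22,t29,t33} U26={t4,t25,t28} U34={t21,t23,t24} U35={t13,t14,t29} U36={t13,t17,t23} U45={t5,t22,t30} U46={t8,t23,t28} U56={t9,t13,t20}
  U123={t31} U126={t4} U134={t21} U145={t30} U156={t9} U235={t29} U245={t22} U246={t28} U346={t23} U356={t13}
C dims 6,15,10; δ0: rk_F7 6; δ1: rk_F7 9
Ȟ^0 = (6 − 6) − 0 = 0, so Ȟ^0 ≅ 0
Ȟ^1 = (15 − 9) − 6 = 0, so Ȟ^1 ≅ 0
Ȟ^2 = (10 − 0) − 9 = 1, so Ȟ^2 ≅ Z/7


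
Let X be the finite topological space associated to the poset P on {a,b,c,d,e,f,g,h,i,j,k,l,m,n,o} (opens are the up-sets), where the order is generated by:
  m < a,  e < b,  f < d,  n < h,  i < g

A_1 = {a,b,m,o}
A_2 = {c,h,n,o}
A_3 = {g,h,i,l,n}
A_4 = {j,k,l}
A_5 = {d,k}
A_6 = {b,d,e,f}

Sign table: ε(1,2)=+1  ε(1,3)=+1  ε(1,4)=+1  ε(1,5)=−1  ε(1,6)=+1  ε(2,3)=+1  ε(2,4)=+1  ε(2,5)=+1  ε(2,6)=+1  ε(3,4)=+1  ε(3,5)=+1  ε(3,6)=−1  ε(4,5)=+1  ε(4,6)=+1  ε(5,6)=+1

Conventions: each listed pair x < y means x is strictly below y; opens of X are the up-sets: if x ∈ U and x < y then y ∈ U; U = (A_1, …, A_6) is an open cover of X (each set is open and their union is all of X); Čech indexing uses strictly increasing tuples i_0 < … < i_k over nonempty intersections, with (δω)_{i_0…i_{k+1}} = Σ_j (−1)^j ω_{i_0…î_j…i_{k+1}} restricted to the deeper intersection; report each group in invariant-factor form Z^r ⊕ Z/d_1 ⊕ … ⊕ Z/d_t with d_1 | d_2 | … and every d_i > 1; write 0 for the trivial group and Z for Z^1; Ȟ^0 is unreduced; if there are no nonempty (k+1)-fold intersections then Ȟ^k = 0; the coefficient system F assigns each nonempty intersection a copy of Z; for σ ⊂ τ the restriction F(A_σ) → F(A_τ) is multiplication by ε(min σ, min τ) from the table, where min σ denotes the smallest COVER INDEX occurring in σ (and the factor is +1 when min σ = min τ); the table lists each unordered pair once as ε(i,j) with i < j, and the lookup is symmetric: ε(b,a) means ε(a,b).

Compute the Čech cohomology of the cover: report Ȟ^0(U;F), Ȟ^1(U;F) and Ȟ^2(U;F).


nonempty intersections:
  A12={o} A16={b} A23={h,n} A34={l} A45={k} A56={d}
C dims 6,6; δ0: rk 5, SNF 1^5
Ȟ^0: (6−5)−0=1 ⇒ Z
Ȟ^1: (6−0)−5=1 ⇒ Z
Ȟ^2: (0−0)−0=0 ⇒ 0

Ȟ^0(U;F) ≅ Z; Ȟ^1(U;F) ≅ Z; Ȟ^2(U;F) ≅ 0


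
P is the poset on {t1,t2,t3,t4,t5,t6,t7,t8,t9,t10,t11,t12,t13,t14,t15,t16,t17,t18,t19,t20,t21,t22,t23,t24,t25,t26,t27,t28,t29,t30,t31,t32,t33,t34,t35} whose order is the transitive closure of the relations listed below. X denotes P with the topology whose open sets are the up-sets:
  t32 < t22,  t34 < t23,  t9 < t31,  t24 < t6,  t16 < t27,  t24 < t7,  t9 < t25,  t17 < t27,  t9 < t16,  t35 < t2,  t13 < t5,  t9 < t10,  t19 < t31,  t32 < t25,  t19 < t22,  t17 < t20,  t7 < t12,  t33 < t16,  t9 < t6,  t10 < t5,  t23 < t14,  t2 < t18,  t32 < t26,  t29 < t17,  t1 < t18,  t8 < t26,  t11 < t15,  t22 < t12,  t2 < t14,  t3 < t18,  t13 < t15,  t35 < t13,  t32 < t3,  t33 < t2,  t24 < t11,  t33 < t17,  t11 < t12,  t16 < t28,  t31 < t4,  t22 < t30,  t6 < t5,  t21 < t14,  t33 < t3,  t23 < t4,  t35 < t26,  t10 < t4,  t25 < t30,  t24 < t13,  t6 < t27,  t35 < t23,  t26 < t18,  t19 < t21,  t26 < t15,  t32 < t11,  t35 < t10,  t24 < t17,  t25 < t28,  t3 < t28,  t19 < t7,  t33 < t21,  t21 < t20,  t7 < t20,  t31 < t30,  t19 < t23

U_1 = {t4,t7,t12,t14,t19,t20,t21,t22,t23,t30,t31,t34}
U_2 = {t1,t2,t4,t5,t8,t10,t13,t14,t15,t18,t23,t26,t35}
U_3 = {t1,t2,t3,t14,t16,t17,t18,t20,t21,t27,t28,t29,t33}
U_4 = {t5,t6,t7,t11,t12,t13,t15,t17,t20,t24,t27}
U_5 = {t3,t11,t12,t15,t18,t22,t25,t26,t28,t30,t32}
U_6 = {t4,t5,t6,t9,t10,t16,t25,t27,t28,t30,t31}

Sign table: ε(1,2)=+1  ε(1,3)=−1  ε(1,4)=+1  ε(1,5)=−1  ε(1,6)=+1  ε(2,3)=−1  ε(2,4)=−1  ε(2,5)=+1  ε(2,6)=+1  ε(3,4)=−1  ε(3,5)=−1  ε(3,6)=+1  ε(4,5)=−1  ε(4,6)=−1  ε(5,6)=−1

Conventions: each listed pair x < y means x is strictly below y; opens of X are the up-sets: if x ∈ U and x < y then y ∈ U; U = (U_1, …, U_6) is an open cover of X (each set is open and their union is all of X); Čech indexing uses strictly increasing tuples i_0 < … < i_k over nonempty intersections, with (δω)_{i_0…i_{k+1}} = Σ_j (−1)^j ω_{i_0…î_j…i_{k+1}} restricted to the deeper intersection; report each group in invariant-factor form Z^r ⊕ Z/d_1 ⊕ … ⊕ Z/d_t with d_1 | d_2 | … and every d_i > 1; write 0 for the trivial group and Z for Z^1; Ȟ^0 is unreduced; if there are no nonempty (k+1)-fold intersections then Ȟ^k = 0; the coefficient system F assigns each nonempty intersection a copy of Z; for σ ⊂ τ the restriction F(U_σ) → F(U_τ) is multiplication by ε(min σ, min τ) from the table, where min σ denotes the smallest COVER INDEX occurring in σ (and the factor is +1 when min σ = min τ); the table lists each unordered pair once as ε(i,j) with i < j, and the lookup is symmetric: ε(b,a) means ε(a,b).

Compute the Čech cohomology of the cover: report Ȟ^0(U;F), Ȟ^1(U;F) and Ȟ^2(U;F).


nerve simplices:
  U12={t4,t14,t23} U13={t14,t20,t21} U14={t7,t12,t20} U15={t12,t22,t30} U16={t4,t30,t31} U23={t1,t2,t14,t18} U24={t5,t13,t15} U25={t15,t18,t26} U26={t4,t5,t10} U34={t17,t20,t27} U35={t3,t18,t28} U36={t16,t27,t28} U45={t11,t12,t15} U46={t5,t6,t27} U56={t25,t28,t30}
  U123={t14} U126={t4} U134={t20} U145={t12} U156={t30} U235={t18} U245={t15} U246={t5} U346={t27} U356={t28}
C dims 6,15,10; δ0: rk 6, SNF 1^5·2; δ1: rk 9, SNF 1^9
degree 0: 6−6−0 = 0 → Ȟ^0 ≅ 0
degree 1: 15−9−6 = 0 plus torsion [2] → Ȟ^1 ≅ Z/2
degree 2: 10−0−9 = 1 → Ȟ^2 ≅ Z

Ȟ^0 = 0; Ȟ^1 = Z/2; Ȟ^2 = Z


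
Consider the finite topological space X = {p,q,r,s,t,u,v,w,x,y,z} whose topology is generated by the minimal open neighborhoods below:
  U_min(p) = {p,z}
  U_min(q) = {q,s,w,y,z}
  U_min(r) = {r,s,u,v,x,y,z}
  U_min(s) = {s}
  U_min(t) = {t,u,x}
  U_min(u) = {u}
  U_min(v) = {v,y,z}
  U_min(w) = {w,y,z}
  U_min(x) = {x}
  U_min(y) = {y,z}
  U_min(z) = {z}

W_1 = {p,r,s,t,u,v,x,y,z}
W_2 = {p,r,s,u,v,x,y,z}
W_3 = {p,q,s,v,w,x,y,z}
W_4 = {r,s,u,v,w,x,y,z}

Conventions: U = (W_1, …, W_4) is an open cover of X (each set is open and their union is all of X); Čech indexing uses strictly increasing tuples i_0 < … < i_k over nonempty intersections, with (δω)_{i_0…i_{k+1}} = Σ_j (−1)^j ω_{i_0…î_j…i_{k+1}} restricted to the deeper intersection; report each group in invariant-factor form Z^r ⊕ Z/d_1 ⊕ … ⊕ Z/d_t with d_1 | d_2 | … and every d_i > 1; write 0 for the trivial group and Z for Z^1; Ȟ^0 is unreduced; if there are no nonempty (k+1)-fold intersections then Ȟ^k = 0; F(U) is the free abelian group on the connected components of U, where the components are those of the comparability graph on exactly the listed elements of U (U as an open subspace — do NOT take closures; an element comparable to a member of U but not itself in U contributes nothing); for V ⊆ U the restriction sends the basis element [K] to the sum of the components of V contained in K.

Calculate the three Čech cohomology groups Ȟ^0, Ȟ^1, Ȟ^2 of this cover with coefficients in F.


nerve of the cover:
  W12={p,r,s,u,v,x,y,z} W13={p,s,v,x,y,z} W14={r,s,u,v,x,y,z} W23={p,s,v,x,y,z} W24={r,s,u,v,x,y,z} W34={s,v,w,x,y,z}
  W123={p,s,v,x,y,z} W124={r,s,u,v,x,y,z} W134={s,v,x,y,z} W234={s,v,x,y,z}
  W1234={s,v,x,y,z}
components per intersection:
  W1: {p,r,s,t,u,v,x,y,z}
  W2: {p,r,s,u,v,x,y,z}
  W3: {p,q,s,v,w,y,z} {x}
  W4: {r,s,u,v,w,x,y,z}
  W12: {p,r,s,u,v,x,y,z}
  W13: {p,v,y,z} {s} {x}
  W14: {r,s,u,v,x,y,z}
  W23: {p,v,y,z} {s} {x}
  W24: {r,s,u,v,x,y,z}
  W34: {s} {v,w,y,z} {x}
  W123: {p,v,y,z} {s} {x}
  W124: {r,s,u,v,x,y,z}
  W134: {s} {v,y,z} {x}
  W234: {s} {v,y,z} {x}
  W1234: {s} {v,y,z} {x}
C dims 5,12,10,3; δ0: rk 4, SNF 1^4; δ1: rk 7, SNF 1^7; δ2: rk 3, SNF 1^3
Ȟ^0 = (5 − 4) − 0 = 1, so Ȟ^0 ≅ Z
Ȟ^1 = (12 − 7) − 4 = 1, so Ȟ^1 ≅ Z
Ȟ^2 = (10 − 3) − 7 = 0, so Ȟ^2 ≅ 0

Ȟ^0 = Z, Ȟ^1 = Z, Ȟ^2 = 0


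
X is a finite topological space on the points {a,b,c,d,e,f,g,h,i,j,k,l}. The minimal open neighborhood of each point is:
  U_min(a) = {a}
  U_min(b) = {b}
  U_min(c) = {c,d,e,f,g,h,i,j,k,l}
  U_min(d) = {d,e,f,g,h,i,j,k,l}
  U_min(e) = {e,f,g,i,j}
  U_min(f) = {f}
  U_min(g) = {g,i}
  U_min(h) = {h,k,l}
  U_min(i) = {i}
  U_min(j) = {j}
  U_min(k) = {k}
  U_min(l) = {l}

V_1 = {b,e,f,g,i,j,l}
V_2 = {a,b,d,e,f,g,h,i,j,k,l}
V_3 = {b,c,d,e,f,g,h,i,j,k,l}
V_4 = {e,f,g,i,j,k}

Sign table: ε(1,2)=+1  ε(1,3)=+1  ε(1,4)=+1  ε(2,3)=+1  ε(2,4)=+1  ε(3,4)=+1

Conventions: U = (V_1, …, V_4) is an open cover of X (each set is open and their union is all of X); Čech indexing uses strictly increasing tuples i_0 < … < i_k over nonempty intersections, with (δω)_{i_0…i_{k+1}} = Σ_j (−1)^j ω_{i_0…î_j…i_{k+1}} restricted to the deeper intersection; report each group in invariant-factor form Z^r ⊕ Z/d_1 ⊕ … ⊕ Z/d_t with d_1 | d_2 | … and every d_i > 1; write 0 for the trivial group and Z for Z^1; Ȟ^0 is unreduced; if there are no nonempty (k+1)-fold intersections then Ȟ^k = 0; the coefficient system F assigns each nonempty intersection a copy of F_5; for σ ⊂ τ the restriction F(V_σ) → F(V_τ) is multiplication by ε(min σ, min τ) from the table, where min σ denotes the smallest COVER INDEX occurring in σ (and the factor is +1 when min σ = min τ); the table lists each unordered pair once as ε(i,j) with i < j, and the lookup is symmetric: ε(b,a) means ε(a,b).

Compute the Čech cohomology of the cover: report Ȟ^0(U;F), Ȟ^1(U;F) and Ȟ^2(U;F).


Ȟ^0 ≅ Z/5,  Ȟ^1 ≅ 0,  Ȟ^2 ≅ 0

nerve simplices:
  V12={b,e,f,g,i,j,l} V13={b,e,f,g,i,j,l} V14={e,f,g,i,j} V23={b,d,e,f,g,h,i,j,k,l} V24={e,f,g,i,j,k} V34={e,f,g,i,j,k}
  V123={b,e,f,g,i,j,l} V124={e,f,g,i,j} V134={e,f,g,i,j} V234={e,f,g,i,j,k}
  V1234={e,f,g,i,j}
C dims 4,6,4,1; δ0: rk_F5 3; δ1: rk_F5 3; δ2: rk_F5 1
degree 0: 4−3−0 = 1 → Ȟ^0 ≅ Z/5
degree 1: 6−3−3 = 0 → Ȟ^1 ≅ 0
degree 2: 4−1−3 = 0 → Ȟ^2 ≅ 0


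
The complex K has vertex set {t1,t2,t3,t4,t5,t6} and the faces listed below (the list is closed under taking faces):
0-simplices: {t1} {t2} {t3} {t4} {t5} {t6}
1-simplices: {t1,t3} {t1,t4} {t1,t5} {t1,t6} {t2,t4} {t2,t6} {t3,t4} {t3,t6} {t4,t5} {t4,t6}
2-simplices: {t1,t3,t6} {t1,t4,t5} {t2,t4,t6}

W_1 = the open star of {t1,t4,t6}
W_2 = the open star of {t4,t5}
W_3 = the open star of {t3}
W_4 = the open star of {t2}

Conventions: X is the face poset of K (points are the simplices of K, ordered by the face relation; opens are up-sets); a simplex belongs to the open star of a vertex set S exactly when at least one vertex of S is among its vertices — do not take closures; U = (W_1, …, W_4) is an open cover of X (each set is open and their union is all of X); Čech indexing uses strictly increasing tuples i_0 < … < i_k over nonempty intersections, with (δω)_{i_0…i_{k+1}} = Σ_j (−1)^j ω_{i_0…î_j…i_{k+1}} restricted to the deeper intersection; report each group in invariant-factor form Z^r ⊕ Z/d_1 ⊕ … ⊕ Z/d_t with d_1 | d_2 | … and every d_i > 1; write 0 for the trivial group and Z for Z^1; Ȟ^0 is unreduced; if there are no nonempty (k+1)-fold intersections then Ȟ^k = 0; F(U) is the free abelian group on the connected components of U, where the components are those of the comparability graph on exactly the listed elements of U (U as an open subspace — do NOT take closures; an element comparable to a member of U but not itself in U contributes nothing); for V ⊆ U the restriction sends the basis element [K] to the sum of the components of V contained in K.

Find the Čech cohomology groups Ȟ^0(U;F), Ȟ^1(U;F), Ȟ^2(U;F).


intersection data:
  W1={{t1},{t4},{t6},{t1,t3},{t1,t4},{t1,t5},{t1,t6},{t2,t4},{t2,t6},{t3,t4},{t3,t6},{t4,t5},{t4,t6},{t1,t3,t6},{t1,t4,t5},{t2,t4,t6}} W2={{t4},{t5},{t1,t4},{t1,t5},{t2,t4},{t3,t4},{t4,t5},{t4,t6},{t1,t4,t5},{t2,t4,t6}} W3={{t3},{t1,t3},{t3,t4},{t3,t6},{t1,t3,t6}} W4={{t2},{t2,t4},{t2,t6},{t2,t4,t6}}
  W12={{t4},{t1,t4},{t1,t5},{t2,t4},{t3,t4},{t4,t5},{t4,t6},{t1,t4,t5},{t2,t4,t6}} W13={{t1,t3},{t3,t4},{t3,t6},{t1,t3,t6}} W14={{t2,t4},{t2,t6},{t2,t4,t6}} W23={{t3,t4}} W24={{t2,t4},{t2,t4,t6}}
  W123={{t3,t4}} W124={{t2,t4},{t2,t4,t6}}
components per intersection:
  W1: {{t1},{t4},{t6},{t1,t3},{t1,t4},{t1,t5},{t1,t6},{t2,t4},{t2,t6},{t3,t4},{t3,t6},{t4,t5},{t4,t6},{t1,t3,t6},{t1,t4,t5},{t2,t4,t6}}
  W2: {{t4},{t5},{t1,t4},{t1,t5},{t2,t4},{t3,t4},{t4,t5},{t4,t6},{t1,t4,t5},{t2,t4,t6}}
  W3: {{t3},{t1,t3},{t3,t4},{t3,t6},{t1,t3,t6}}
  W4: {{t2},{t2,t4},{t2,t6},{t2,t4,t6}}
  W12: {{t4},{t1,t4},{t1,t5},{t2,t4},{t3,t4},{t4,t5},{t4,t6},{t1,t4,t5},{t2,t4,t6}}
  W13: {{t1,t3},{t3,t6},{t1,t3,t6}} {{t3,t4}}
  W14: {{t2,t4},{t2,t6},{t2,t4,t6}}
  W23: {{t3,t4}}
  W24: {{t2,t4},{t2,t4,t6}}
  W123: {{t3,t4}}
  W124: {{t2,t4},{t2,t4,t6}}
C dims 4,6,2; δ0: rk 3, SNF 1^3; δ1: rk 2, SNF 1^2
Ȟ^0 = (4 − 3) − 0 = 1, so Ȟ^0 ≅ Z
Ȟ^1 = (6 − 2) − 3 = 1, so Ȟ^1 ≅ Z
Ȟ^2 = (2 − 0) − 2 = 0, so Ȟ^2 ≅ 0

Ȟ^0(U;F) ≅ Z; Ȟ^1(U;F) ≅ Z; Ȟ^2(U;F) ≅ 0


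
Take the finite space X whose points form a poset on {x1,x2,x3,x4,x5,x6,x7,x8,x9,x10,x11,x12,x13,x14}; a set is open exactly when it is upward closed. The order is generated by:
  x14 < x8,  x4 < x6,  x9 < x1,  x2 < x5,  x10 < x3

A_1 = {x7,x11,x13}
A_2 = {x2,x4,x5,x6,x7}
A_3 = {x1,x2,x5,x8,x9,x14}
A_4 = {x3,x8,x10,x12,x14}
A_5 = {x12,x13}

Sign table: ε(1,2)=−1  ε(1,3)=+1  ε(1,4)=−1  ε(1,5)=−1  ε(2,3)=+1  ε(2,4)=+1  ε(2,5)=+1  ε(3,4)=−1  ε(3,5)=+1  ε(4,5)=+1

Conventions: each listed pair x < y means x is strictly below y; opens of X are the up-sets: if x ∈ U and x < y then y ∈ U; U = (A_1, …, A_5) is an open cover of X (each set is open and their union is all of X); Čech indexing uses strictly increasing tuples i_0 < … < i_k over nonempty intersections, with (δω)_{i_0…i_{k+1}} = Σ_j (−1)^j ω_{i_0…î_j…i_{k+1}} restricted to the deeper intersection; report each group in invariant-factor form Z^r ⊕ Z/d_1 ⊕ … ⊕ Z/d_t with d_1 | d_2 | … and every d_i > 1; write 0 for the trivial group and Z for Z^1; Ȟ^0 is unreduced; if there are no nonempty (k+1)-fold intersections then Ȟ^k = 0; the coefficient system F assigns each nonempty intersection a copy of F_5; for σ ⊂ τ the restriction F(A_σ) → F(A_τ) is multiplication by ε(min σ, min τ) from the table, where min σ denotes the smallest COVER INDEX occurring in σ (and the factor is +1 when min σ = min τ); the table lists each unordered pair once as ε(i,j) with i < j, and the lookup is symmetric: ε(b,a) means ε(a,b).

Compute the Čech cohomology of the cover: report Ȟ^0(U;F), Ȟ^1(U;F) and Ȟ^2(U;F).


cover nerve:
  A12={x7} A15={x13} A23={x2,x5} A34={x8,x14} A45={x12}
C dims 5,5; δ0: rk_F5 5
Ȟ^0: (5−5)−0=0 ⇒ 0
Ȟ^1: (5−0)−5=0 ⇒ 0
Ȟ^2: (0−0)−0=0 ⇒ 0

Ȟ^0(U;F) ≅ 0; Ȟ^1(U;F) ≅ 0; Ȟ^2(U;F) ≅ 0


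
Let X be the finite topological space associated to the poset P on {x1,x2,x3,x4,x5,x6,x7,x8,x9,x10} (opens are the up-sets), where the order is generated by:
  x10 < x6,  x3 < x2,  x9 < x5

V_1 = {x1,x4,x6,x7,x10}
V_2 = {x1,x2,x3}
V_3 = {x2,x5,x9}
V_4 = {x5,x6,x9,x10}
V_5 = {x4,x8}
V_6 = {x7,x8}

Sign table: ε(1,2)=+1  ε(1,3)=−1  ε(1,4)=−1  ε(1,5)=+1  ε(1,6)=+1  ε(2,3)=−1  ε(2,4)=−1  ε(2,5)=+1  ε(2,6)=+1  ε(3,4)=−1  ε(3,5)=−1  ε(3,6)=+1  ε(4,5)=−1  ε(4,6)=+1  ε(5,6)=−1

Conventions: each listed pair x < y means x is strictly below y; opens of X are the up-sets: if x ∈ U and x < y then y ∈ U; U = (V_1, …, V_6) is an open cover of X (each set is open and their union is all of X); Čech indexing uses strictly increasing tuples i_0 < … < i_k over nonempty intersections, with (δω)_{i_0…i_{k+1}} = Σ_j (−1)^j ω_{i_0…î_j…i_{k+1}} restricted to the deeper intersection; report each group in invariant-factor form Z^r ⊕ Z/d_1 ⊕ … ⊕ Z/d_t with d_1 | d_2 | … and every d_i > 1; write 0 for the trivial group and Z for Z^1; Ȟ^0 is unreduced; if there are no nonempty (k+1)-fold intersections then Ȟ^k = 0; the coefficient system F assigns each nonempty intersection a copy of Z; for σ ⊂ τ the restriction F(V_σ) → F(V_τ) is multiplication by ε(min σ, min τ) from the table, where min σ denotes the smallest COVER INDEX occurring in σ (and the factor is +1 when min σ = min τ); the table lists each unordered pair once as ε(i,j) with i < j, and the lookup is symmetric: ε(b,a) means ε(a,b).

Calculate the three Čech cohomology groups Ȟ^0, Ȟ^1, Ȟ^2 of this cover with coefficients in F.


nerve simplices:
  V12={x1} V14={x6,x10} V15={x4} V16={x7} V23={x2} V34={x5,x9} V56={x8}
C dims 6,7; δ0: rk 6, SNF 1^5·2
degree 0: 6−6−0 = 0 → Ȟ^0 ≅ 0
degree 1: 7−0−6 = 1 plus torsion [2] → Ȟ^1 ≅ Z ⊕ Z/2
degree 2: 0−0−0 = 0 → Ȟ^2 ≅ 0

Ȟ^0 ≅ 0, Ȟ^1 ≅ Z ⊕ Z/2 and Ȟ^2 ≅ 0


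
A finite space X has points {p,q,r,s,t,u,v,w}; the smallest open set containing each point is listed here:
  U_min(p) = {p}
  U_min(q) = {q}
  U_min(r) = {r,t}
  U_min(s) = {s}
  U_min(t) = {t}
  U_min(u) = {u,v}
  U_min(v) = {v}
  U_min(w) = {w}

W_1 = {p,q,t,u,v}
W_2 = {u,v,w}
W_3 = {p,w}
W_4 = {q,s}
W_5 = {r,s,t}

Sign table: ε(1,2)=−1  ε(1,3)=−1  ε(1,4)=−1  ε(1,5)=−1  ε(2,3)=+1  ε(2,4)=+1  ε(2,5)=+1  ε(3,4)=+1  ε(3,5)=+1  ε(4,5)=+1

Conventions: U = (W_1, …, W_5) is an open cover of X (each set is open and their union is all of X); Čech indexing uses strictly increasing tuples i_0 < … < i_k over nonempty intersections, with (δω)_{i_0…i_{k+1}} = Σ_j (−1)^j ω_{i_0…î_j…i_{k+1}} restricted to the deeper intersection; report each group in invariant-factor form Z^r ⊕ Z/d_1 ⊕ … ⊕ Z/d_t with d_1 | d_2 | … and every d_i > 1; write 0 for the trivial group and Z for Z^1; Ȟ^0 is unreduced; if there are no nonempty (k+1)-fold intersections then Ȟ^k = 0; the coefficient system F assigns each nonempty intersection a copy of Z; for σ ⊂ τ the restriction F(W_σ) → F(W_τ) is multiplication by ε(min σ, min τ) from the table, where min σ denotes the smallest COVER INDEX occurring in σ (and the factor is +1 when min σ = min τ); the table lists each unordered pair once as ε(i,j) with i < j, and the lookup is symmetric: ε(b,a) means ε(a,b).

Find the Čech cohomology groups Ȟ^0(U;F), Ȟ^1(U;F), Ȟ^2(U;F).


intersection data:
  W12={u,v} W13={p} W14={q} W15={t} W23={w} W45={s}
C dims 5,6; δ0: rk 4, SNF 1^4
Ȟ^0 = (5 − 4) − 0 = 1, so Ȟ^0 ≅ Z
Ȟ^1 = (6 − 0) − 4 = 2, so Ȟ^1 ≅ Z^2
Ȟ^2 = (0 − 0) − 0 = 0, so Ȟ^2 ≅ 0

Ȟ^0(U;F) ≅ Z; Ȟ^1(U;F) ≅ Z^2; Ȟ^2(U;F) ≅ 0


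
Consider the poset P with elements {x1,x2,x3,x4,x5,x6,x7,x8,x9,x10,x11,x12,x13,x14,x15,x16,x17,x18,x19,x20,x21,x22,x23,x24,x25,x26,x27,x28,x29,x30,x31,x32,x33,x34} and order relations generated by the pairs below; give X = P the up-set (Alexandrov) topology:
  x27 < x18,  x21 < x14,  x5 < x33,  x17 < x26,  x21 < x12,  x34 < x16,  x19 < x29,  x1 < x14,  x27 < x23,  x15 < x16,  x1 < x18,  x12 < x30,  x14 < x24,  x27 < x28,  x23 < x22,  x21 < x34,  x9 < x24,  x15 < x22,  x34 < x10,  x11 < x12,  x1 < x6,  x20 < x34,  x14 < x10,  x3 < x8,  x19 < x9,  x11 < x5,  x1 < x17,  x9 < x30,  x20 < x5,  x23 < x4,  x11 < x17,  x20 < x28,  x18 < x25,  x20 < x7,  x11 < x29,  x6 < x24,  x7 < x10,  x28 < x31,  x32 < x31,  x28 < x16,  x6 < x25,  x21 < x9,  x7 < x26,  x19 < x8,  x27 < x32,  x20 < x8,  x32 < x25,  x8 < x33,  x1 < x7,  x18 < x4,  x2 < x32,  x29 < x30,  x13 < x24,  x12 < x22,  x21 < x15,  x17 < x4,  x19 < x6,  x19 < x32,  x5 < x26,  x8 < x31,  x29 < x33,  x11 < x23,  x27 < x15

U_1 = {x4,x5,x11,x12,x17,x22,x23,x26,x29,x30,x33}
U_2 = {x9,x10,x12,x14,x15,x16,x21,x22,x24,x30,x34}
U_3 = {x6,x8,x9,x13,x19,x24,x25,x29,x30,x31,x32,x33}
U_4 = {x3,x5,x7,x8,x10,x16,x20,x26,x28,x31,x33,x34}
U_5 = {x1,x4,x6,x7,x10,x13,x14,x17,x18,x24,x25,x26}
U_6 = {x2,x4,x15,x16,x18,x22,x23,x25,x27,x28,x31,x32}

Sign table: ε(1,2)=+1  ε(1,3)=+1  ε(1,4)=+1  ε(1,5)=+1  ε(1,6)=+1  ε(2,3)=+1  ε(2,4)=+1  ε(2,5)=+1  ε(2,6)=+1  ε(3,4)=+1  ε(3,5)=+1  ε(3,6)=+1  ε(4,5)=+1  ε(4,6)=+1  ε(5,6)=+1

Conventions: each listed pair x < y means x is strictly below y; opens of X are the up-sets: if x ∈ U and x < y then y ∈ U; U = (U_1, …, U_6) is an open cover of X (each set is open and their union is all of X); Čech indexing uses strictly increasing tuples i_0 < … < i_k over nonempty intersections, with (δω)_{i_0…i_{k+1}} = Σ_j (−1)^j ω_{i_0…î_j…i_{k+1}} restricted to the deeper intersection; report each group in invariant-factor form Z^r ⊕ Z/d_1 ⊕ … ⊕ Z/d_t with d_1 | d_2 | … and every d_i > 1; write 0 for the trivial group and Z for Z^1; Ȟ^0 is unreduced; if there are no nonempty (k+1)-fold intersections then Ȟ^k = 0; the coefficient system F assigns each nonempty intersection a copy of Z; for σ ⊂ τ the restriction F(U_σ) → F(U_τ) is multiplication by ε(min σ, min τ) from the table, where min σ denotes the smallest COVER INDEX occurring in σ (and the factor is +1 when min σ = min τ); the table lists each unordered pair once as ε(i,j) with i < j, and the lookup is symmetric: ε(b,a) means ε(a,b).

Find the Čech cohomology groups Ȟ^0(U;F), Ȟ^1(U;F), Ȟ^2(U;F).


Ȟ^0 = Z; Ȟ^1 = 0; Ȟ^2 = Z/2

nerve of the cover:
  U12={x12,x22,x30} U13={x29,x30,x33} U14={x5,x26,x33} U15={x4,x17,x26} U16={x4,x22,x23} U23={x9,x24,x30} U24={x10,x16,x34} U25={x10,x14,x24} U26={x15,x16,x22} U34={x8,x31,x33} U35={x6,x13,x24,x25} U36={x25,x31,x32} U45={x7,x10,x26} U46={x16,x28,x31} U56={x4,x18,x25}
  U123={x30} U126={x22} U134={x33} U145={x26} U156={x4} U235={x24} U245={x10} U246={x16} U346={x31} U356={x25}
C dims 6,15,10; δ0: rk 5, SNF 1^5; δ1: rk 10, SNF 1^9·2
Ȟ^0 = (6 − 5) − 0 = 1, so Ȟ^0 ≅ Z
Ȟ^1 = (15 − 10) − 5 = 0, so Ȟ^1 ≅ 0
Ȟ^2 = (10 − 0) − 10 = 0 plus torsion [2], so Ȟ^2 ≅ Z/2


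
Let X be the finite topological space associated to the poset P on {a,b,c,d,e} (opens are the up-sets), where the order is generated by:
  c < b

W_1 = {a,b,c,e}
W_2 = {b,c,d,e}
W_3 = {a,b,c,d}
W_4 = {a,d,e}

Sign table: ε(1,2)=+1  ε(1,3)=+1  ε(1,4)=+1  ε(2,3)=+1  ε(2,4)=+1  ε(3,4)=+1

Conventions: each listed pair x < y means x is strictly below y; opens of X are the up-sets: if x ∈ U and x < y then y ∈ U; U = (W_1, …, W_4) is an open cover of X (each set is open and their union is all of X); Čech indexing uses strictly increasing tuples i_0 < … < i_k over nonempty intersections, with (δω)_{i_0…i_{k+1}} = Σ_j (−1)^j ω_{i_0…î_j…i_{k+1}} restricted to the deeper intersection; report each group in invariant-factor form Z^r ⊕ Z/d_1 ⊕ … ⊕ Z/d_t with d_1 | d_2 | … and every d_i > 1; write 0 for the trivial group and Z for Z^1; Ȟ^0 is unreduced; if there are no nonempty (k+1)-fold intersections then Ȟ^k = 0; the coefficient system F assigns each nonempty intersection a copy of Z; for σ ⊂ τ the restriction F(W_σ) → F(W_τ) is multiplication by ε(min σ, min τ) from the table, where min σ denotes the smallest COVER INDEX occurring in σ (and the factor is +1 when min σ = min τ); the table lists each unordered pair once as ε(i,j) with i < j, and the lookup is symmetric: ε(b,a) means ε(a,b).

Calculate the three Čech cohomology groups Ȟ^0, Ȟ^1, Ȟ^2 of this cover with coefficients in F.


nerve of the cover:
  W12={b,c,e} W13={a,b,c} W14={a,e} W23={b,c,d} W24={d,e} W34={a,d}
  W123={b,c} W124={e} W134={a} W234={d}
C dims 4,6,4; δ0: rk 3, SNF 1^3; δ1: rk 3, SNF 1^3
Ȟ^0 = (4 − 3) − 0 = 1, so Ȟ^0 ≅ Z
Ȟ^1 = (6 − 3) − 3 = 0, so Ȟ^1 ≅ 0
Ȟ^2 = (4 − 0) − 3 = 1, so Ȟ^2 ≅ Z

Ȟ^0 = Z; Ȟ^1 = 0; Ȟ^2 = Z


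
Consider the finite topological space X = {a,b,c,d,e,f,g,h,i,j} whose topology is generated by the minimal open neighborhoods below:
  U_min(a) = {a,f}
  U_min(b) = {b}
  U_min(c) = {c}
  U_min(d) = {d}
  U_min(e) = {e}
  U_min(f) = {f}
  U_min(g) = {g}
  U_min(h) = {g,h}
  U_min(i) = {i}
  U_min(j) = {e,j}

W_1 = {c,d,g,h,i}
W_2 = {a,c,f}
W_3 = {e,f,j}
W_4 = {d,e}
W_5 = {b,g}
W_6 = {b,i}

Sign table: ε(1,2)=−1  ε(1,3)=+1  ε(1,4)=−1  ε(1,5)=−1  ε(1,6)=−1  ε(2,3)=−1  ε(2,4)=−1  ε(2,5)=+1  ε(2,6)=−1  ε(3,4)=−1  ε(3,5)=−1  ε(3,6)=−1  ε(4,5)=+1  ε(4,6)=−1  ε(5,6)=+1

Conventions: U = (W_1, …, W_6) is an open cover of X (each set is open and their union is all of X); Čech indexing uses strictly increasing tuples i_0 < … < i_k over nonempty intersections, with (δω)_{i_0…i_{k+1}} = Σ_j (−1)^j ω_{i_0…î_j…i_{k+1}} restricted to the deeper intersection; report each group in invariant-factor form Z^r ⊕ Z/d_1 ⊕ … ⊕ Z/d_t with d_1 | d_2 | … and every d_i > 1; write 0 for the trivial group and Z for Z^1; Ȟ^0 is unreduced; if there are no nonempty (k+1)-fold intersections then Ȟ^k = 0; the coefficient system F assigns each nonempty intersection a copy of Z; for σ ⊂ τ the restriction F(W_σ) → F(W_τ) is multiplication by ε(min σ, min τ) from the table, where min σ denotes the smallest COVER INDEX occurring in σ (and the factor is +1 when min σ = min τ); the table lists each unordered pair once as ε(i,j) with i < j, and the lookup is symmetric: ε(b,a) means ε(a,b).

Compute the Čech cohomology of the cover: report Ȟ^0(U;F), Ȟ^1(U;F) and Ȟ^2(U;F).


Ȟ^0 ≅ Z, Ȟ^1 ≅ Z^2, Ȟ^2 ≅ 0

intersection data:
  W12={c} W14={d} W15={g} W16={i} W23={f} W34={e} W56={b}
C dims 6,7; δ0: rk 5, SNF 1^5
Ȟ^0 = (6 − 5) − 0 = 1, so Ȟ^0 ≅ Z
Ȟ^1 = (7 − 0) − 5 = 2, so Ȟ^1 ≅ Z^2
Ȟ^2 = (0 − 0) − 0 = 0, so Ȟ^2 ≅ 0


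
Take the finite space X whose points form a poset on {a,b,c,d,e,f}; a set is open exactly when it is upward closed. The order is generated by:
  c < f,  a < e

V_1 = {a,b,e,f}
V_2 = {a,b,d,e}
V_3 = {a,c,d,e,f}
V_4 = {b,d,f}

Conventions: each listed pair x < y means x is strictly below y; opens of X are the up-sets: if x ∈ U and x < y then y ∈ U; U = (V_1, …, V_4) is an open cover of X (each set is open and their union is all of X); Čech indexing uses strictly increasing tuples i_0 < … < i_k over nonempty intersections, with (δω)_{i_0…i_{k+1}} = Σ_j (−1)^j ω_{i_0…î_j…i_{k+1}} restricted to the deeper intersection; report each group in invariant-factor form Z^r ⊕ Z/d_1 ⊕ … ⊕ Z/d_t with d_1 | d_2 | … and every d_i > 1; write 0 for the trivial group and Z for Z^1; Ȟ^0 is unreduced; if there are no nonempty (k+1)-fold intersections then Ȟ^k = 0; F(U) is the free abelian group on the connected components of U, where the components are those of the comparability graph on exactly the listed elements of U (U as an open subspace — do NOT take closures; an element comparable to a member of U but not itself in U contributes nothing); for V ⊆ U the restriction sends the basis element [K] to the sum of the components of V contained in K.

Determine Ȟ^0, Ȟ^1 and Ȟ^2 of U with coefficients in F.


nonempty overlaps:
  V12={a,b,e} V13={a,e,f} V14={b,f} V23={a,d,e} V24={b,d} V34={d,f}
  V123={a,e} V124={b} V134={f} V234={d}
components per intersection:
  V1: {a,e} {b} {f}
  V2: {a,e} {b} {d}
  V3: {a,e} {c,f} {d}
  V4: {b} {d} {f}
  V12: {a,e} {b}
  V13: {a,e} {f}
  V14: {b} {f}
  V23: {a,e} {d}
  V24: {b} {d}
  V34: {d} {f}
  V123: {a,e}
  V124: {b}
  V134: {f}
  V234: {d}
C dims 12,12,4; δ0: rk 8, SNF 1^8; δ1: rk 4, SNF 1^4
degree 0: 12−8−0 = 4 → Ȟ^0 ≅ Z^4
degree 1: 12−4−8 = 0 → Ȟ^1 ≅ 0
degree 2: 4−0−4 = 0 → Ȟ^2 ≅ 0

Ȟ^0 = Z^4,  Ȟ^1 = 0,  Ȟ^2 = 0


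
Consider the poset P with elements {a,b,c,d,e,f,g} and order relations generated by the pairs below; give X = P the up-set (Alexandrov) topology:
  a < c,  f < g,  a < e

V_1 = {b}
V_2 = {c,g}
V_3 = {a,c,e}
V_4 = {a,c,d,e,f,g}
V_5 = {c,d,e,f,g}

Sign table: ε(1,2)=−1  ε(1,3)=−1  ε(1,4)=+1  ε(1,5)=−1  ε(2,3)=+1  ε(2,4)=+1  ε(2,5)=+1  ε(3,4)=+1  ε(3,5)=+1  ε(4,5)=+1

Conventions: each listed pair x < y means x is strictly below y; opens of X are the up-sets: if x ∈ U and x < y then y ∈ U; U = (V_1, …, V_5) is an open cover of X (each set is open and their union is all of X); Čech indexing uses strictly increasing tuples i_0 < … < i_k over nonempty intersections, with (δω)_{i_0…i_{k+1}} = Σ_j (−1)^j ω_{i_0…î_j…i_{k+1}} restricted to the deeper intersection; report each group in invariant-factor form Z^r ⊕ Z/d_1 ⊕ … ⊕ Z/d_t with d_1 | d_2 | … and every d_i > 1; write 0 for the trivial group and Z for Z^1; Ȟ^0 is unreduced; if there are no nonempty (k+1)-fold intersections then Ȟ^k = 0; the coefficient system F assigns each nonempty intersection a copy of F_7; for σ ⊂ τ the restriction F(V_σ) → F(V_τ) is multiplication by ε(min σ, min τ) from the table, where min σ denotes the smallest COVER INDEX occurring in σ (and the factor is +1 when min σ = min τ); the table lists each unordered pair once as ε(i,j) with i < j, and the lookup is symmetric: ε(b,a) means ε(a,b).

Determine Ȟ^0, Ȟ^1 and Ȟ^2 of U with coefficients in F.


Ȟ^0(U;F) ≅ Z/7 ⊕ Z/7; Ȟ^1(U;F) ≅ 0; Ȟ^2(U;F) ≅ 0

nerve simplices:
  V23={c} V24={c,g} V25={c,g} V34={a,c,e} V35={c,e} V45={c,d,e,f,g}
  V234={c} V235={c} V245={c,g} V345={c,e}
  V2345={c}
C dims 5,6,4,1; δ0: rk_F7 3; δ1: rk_F7 3; δ2: rk_F7 1
degree 0: 5−3−0 = 2 → Ȟ^0 ≅ Z/7 ⊕ Z/7
degree 1: 6−3−3 = 0 → Ȟ^1 ≅ 0
degree 2: 4−1−3 = 0 → Ȟ^2 ≅ 0


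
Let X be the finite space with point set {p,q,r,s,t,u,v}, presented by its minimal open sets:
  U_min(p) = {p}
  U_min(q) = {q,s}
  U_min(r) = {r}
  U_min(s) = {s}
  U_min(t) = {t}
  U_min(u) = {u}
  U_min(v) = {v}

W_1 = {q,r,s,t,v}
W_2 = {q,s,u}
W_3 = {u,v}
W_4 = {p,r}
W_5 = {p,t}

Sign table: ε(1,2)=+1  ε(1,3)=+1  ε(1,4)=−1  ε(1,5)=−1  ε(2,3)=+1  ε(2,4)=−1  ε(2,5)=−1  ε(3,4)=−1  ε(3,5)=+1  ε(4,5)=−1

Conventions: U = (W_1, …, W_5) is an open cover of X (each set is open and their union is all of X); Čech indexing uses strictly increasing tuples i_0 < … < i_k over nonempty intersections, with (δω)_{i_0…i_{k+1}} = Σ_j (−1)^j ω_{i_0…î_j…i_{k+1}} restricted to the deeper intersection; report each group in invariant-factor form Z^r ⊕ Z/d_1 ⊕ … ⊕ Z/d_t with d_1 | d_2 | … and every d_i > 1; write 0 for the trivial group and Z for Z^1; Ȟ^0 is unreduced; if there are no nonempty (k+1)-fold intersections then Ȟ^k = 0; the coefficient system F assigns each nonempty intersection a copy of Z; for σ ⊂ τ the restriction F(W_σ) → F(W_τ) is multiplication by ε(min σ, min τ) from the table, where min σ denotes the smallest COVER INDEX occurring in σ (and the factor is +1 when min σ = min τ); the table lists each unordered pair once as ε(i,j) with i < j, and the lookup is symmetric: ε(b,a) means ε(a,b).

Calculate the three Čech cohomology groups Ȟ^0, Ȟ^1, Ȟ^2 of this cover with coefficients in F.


Ȟ^0 = 0,  Ȟ^1 = Z ⊕ Z/2,  Ȟ^2 = 0

nonempty intersections:
  W12={q,s} W13={v} W14={r} W15={t} W23={u} W45={p}
C dims 5,6; δ0: rk 5, SNF 1^4·2
Ȟ^0: (5−5)−0=0 ⇒ 0
Ȟ^1: (6−0)−5=1 plus torsion [2] ⇒ Z ⊕ Z/2
Ȟ^2: (0−0)−0=0 ⇒ 0
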